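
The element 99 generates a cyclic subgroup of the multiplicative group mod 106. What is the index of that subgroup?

4

The order of 99 must divide φ(106) = φ(2)·φ(53) = 1·52 = 52 = 2^2 · 13.
Divisors of 52: 1, 2, 4, 13, 26, 52.
Test each divisor d:
99^1 ≡ 99 (mod 106)
99^2 ≡ 49 (mod 106)
99^4 ≡ 69 (mod 106)
99^13 ≡ 1 (mod 106) ✓
So ord_106(99) = 13, hence |⟨99⟩| = 13.
Index = |(Z/106Z)^×| / |⟨99⟩| = 52 / 13 = 4.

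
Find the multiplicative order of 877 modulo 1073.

21

The order of 877 must divide φ(1073) = φ(29·37) = (29−1)·(37−1) = 28·36 = 1008 = 2^4 · 3^2 · 7.
Divisors of 1008: 1, 2, 3, 4, 6, 7, 8, 9, 12, 14, 16, 18, 21, 24, 28, 36, 42, 48, 56, 63, 72, 84, 112, 126, 144, 168, 252, 336, 504, 1008.
Compute 877^d (mod 1073) for the divisors d until we hit 1:
877^1 ≡ 877
877^2 ≡ 861
877^3 ≡ 778
877^4 ≡ 951
877^6 ≡ 112
877^7 ≡ 581
877^8 ≡ 935
877^9 ≡ 223
877^12 ≡ 741
877^14 ≡ 639
877^16 ≡ 803
877^18 ≡ 371
877^21 ≡ 1
Hence ord(877) = 21.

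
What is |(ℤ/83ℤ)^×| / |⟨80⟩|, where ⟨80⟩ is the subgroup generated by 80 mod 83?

Since 80 ∈ (Z/83Z)^×, its order divides φ(83) = 83 − 1 = 82 = 2 · 41.
Divisors of 82: 1, 2, 41, 82.
Evaluate successive powers at the divisors of 82:
80^1 ≡ 80 (mod 83)
80^2 ≡ 9 (mod 83)
80^41 ≡ 82 (mod 83)
80^82 ≡ 1 (mod 83) ✓
Thus |⟨80⟩| = ord(80) = 82.
Index = |(Z/83Z)^×| / |⟨80⟩| = 82 / 82 = 1.

1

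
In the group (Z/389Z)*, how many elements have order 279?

0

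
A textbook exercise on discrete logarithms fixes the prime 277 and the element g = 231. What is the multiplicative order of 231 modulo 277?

276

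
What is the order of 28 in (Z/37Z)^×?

18

ord(28) | φ(37) = 37 − 1 = 36 = 2^2 · 3^2.
Divisors of 36: 1, 2, 3, 4, 6, 9, 12, 18, 36.
Evaluate successive powers at the divisors of 36:
28^1 ≡ 28 (mod 37)
28^2 ≡ 7 (mod 37)
28^3 ≡ 11 (mod 37)
28^4 ≡ 12 (mod 37)
28^6 ≡ 10 (mod 37)
28^9 ≡ 36 (mod 37)
28^12 ≡ 26 (mod 37)
28^18 ≡ 1 (mod 37) ✓
So ord_37(28) = 18.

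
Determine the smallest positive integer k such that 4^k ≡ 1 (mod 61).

30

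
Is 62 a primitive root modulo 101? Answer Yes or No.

No

φ(101) = 101 − 1 = 100 = 2^2 · 5^2.
An element g generates (Z/101Z)^× iff g^(100/q) ≢ 1 (mod 101) for each prime q ∈ {2, 5}.
62^50 ≡ 100 (mod 101)  [q = 2: ≢ 1 ✓]
62^20 ≡ 1 (mod 101)  [q = 5: ≡ 1 ✗]
Since 62^20 ≡ 1, the order of 62 divides 20 < 100, so 62 is not a primitive root.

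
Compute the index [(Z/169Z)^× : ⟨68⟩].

4

Since 68 ∈ (Z/169Z)^×, its order divides φ(169) = φ(13^2) = 13·(13−1) = 156 = 2^2 · 3 · 13.
Divisors of 156: 1, 2, 3, 4, 6, 12, 13, 26, 39, 52, 78, 156.
Test each divisor d:
68^1 ≡ 68
68^2 ≡ 61
68^3 ≡ 92
68^4 ≡ 3
68^6 ≡ 14
68^12 ≡ 27
68^13 ≡ 146
68^26 ≡ 22
68^39 ≡ 1
Thus |⟨68⟩| = ord(68) = 39.
The index is φ(169) / ord(68) = 156 / 39 = 4.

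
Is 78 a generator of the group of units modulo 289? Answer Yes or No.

φ(289) = φ(17^2) = 17·(17−1) = 272 = 2^4 · 17.
An element g generates (Z/289Z)^× iff g^(272/q) ≢ 1 (mod 289) for each prime q ∈ {2, 17}.
78^136 ≡ 288 (mod 289)  [q = 2: ≢ 1 ✓]
78^16 ≡ 188 (mod 289)  [q = 17: ≢ 1 ✓]
None equal 1, so ord_289(78) = 272: 78 is a primitive root.

Yes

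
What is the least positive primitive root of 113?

3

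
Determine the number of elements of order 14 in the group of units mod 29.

φ(29) = 29 − 1 = 28 = 2^2 · 7.
(Z/29Z)^× is cyclic (|G| = 28); a cyclic group of order m has exactly φ(d) elements of each order d | m, and none otherwise.
14 = 2 · 7 divides 28, and φ(14) = 6.

6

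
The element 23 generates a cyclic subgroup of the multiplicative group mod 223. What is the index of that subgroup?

ord(23) | φ(223) = 223 − 1 = 222 = 2 · 3 · 37.
Divisors of 222: 1, 2, 3, 6, 37, 74, 111, 222.
Compute 23^d (mod 223) for the divisors d until we hit 1:
23^1 ≡ 23
23^2 ≡ 83
23^3 ≡ 125
23^6 ≡ 15
23^37 ≡ 184
23^74 ≡ 183
23^111 ≡ 222
23^222 ≡ 1
Thus |⟨23⟩| = ord(23) = 222.
[(Z/223Z)^× : ⟨23⟩] = 222/222 = 1.

1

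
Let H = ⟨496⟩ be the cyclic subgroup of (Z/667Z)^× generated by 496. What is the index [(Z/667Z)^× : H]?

2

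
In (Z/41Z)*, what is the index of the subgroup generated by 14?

The order of 14 must divide φ(41) = 41 − 1 = 40 = 2^3 · 5.
Divisors of 40: 1, 2, 4, 5, 8, 10, 20, 40.
Check 14^d mod 41 for each divisor in increasing order:
14^1 ≡ 14 (mod 41)
14^2 ≡ 32 (mod 41)
14^4 ≡ 40 (mod 41)
14^5 ≡ 27 (mod 41)
14^8 ≡ 1 (mod 41) ✓
Thus |⟨14⟩| = ord(14) = 8.
Index = |(Z/41Z)^×| / |⟨14⟩| = 40 / 8 = 5.

5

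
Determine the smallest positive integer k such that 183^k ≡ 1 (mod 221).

4

Since 183 ∈ (Z/221Z)^×, its order divides φ(221) = φ(13·17) = (13−1)·(17−1) = 12·16 = 192 = 2^6 · 3.
Divisors of 192: 1, 2, 3, 4, 6, 8, 12, 16, 24, 32, 48, 64, 96, 192.
Test each divisor d:
183^1 ≡ 183 (mod 221)
183^2 ≡ 118 (mod 221)
183^3 ≡ 157 (mod 221)
183^4 ≡ 1 (mod 221) ✓
So ord_221(183) = 4.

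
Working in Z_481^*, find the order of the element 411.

ord(411) | φ(481) = φ(13·37) = (13−1)·(37−1) = 12·36 = 432 = 2^4 · 3^3.
Divisors of 432: 1, 2, 3, 4, 6, 8, 9, 12, 16, 18, 24, 27, 36, 48, 54, 72, 108, 144, 216, 432.
Check 411^d mod 481 for each divisor in increasing order:
411^1 ≡ 411 (mod 481)
411^2 ≡ 90 (mod 481)
411^3 ≡ 434 (mod 481)
411^4 ≡ 404 (mod 481)
411^6 ≡ 285 (mod 481)
411^8 ≡ 157 (mod 481)
411^9 ≡ 73 (mod 481)
411^12 ≡ 417 (mod 481)
411^16 ≡ 118 (mod 481)
411^18 ≡ 38 (mod 481)
411^24 ≡ 248 (mod 481)
411^27 ≡ 369 (mod 481)
411^36 ≡ 1 (mod 481) ✓
Hence ord(411) = 36.

36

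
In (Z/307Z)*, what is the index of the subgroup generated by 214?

By Lagrange's theorem, ord_307(214) divides φ(307) = 307 − 1 = 306 = 2 · 3^2 · 17.
Divisors of 306: 1, 2, 3, 6, 9, 17, 18, 34, 51, 102, 153, 306.
Check 214^d mod 307 for each divisor in increasing order:
214^1 ≡ 214 (mod 307)
214^2 ≡ 53 (mod 307)
214^3 ≡ 290 (mod 307)
214^6 ≡ 289 (mod 307)
214^9 ≡ 306 (mod 307)
214^17 ≡ 33 (mod 307)
214^18 ≡ 1 (mod 307) ✓
The order of 214 is 18, so the subgroup it generates has 18 elements.
Index = |(Z/307Z)^×| / |⟨214⟩| = 306 / 18 = 17.

17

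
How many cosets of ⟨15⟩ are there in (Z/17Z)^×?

ord(15) | φ(17) = 17 − 1 = 16 = 2^4.
Divisors of 16: 1, 2, 4, 8, 16.
Test each divisor d:
15^1 ≡ 15
15^2 ≡ 4
15^4 ≡ 16
15^8 ≡ 1
So ord_17(15) = 8, hence |⟨15⟩| = 8.
Index = |(Z/17Z)^×| / |⟨15⟩| = 16 / 8 = 2.

2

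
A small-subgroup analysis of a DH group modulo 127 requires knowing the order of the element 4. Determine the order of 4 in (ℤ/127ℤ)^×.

7

By Lagrange's theorem, ord_127(4) divides φ(127) = 127 − 1 = 126 = 2 · 3^2 · 7.
Divisors of 126: 1, 2, 3, 6, 7, 9, 14, 18, 21, 42, 63, 126.
Evaluate successive powers at the divisors of 126:
4^1 ≡ 4 (mod 127)
4^2 ≡ 16 (mod 127)
4^3 ≡ 64 (mod 127)
4^6 ≡ 32 (mod 127)
4^7 ≡ 1 (mod 127) ✓
Therefore the multiplicative order of 4 modulo 127 is 7.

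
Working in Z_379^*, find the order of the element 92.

By Lagrange's theorem, ord_379(92) divides φ(379) = 379 − 1 = 378 = 2 · 3^3 · 7.
Divisors of 378: 1, 2, 3, 6, 7, 9, 14, 18, 21, 27, 42, 54, 63, 126, 189, 378.
Test each divisor d:
92^1 ≡ 92
92^2 ≡ 126
92^3 ≡ 222
92^6 ≡ 14
92^7 ≡ 151
92^9 ≡ 76
92^14 ≡ 61
92^18 ≡ 91
92^21 ≡ 115
92^27 ≡ 94
92^42 ≡ 339
92^54 ≡ 119
92^63 ≡ 327
92^126 ≡ 51
92^189 ≡ 1
So ord_379(92) = 189.

189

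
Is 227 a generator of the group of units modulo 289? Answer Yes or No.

Yes

φ(289) = φ(17^2) = 17·(17−1) = 272 = 2^4 · 17.
It suffices to check that the order of 227 is not a proper divisor of 272: compute 227^(272/q) for q ∈ {2, 17}.
227^136 ≡ 288 (mod 289)  [q = 2: ≢ 1 ✓]
227^16 ≡ 18 (mod 289)  [q = 17: ≢ 1 ✓]
None equal 1, so ord_289(227) = 272: 227 is a primitive root.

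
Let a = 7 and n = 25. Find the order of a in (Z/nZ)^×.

4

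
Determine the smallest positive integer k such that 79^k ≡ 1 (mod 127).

ord(79) | φ(127) = 127 − 1 = 126 = 2 · 3^2 · 7.
Divisors of 126: 1, 2, 3, 6, 7, 9, 14, 18, 21, 42, 63, 126.
Check 79^d mod 127 for each divisor in increasing order:
79^1 ≡ 79 (mod 127)
79^2 ≡ 18 (mod 127)
79^3 ≡ 25 (mod 127)
79^6 ≡ 117 (mod 127)
79^7 ≡ 99 (mod 127)
79^9 ≡ 4 (mod 127)
79^14 ≡ 22 (mod 127)
79^18 ≡ 16 (mod 127)
79^21 ≡ 19 (mod 127)
79^42 ≡ 107 (mod 127)
79^63 ≡ 1 (mod 127) ✓
The smallest such exponent is 63, so the order of 79 is 63.

63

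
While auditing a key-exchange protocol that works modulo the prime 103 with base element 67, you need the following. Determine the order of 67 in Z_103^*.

102

Since 67 ∈ (Z/103Z)^×, its order divides φ(103) = 103 − 1 = 102 = 2 · 3 · 17.
Divisors of 102: 1, 2, 3, 6, 17, 34, 51, 102.
Check 67^d mod 103 for each divisor in increasing order:
67^1 ≡ 67
67^2 ≡ 60
67^3 ≡ 3
67^6 ≡ 9
67^17 ≡ 57
67^34 ≡ 56
67^51 ≡ 102
67^102 ≡ 1
The smallest such exponent is 102, so the order of 67 is 102.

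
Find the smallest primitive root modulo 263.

5

φ(263) = 263 − 1 = 262 = 2 · 131.
g is a primitive root iff g^(262/q) ≢ 1 (mod 263) for each prime q ∈ {2, 131}.
g = 2: 2^131 ≡ 1 — hits 1, so not a primitive root.
g = 3: 3^131 ≡ 1 — hits 1, so not a primitive root.
g = 4: 4^131 ≡ 1 — hits 1, so not a primitive root.
g = 5: 5^131 ≡ 262; 5^2 ≡ 25 — none is 1, so 5 is a primitive root.
The smallest primitive root modulo 263 is 5.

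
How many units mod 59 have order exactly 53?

0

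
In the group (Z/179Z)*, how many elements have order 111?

φ(179) = 179 − 1 = 178 = 2 · 89.
In a cyclic group of order 178, there are φ(d) elements of order d for each divisor d of 178, and zero for non-divisors.
111 does not divide 178, so no element of (Z/179Z)^× has order 111.

0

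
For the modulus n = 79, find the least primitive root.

φ(79) = 79 − 1 = 78 = 2 · 3 · 13.
g is a primitive root iff g^(78/q) ≢ 1 (mod 79) for each prime q ∈ {2, 3, 13}.
g = 2: 2^39 ≡ 1 — hits 1, so not a primitive root.
g = 3: 3^39 ≡ 78; 3^26 ≡ 23; 3^6 ≡ 18 — none is 1, so 3 is a primitive root.
So 3 is the smallest generator of (Z/79Z)^×.

3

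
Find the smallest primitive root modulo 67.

2

φ(67) = 67 − 1 = 66 = 2 · 3 · 11.
g is a primitive root iff g^(66/q) ≢ 1 (mod 67) for each prime q ∈ {2, 3, 11}.
g = 2: 2^33 ≡ 66; 2^22 ≡ 37; 2^6 ≡ 64 — none is 1, so 2 is a primitive root.
The smallest primitive root modulo 67 is 2.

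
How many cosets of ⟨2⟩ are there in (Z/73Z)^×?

8

Since 2 ∈ (Z/73Z)^×, its order divides φ(73) = 73 − 1 = 72 = 2^3 · 3^2.
Divisors of 72: 1, 2, 3, 4, 6, 8, 9, 12, 18, 24, 36, 72.
Test each divisor d:
2^1 ≡ 2
2^2 ≡ 4
2^3 ≡ 8
2^4 ≡ 16
2^6 ≡ 64
2^8 ≡ 37
2^9 ≡ 1
The order of 2 is 9, so the subgroup it generates has 9 elements.
The index is φ(73) / ord(2) = 72 / 9 = 8.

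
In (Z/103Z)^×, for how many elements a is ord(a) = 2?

φ(103) = 103 − 1 = 102 = 2 · 3 · 17.
Since (Z/103Z)^× is cyclic of order 102, the number of elements of order d is φ(d) when d | 102 and 0 otherwise.
2 | 102, and φ(2) = 2 − 1 = 1.

1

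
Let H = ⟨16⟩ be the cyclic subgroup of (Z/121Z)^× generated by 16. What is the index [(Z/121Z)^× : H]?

By Lagrange's theorem, ord_121(16) divides φ(121) = φ(11^2) = 11·(11−1) = 110 = 2 · 5 · 11.
Divisors of 110: 1, 2, 5, 10, 11, 22, 55, 110.
Evaluate successive powers at the divisors of 110:
16^1 ≡ 16 (mod 121)
16^2 ≡ 14 (mod 121)
16^5 ≡ 111 (mod 121)
16^10 ≡ 100 (mod 121)
16^11 ≡ 27 (mod 121)
16^22 ≡ 3 (mod 121)
16^55 ≡ 1 (mod 121) ✓
The order of 16 is 55, so the subgroup it generates has 55 elements.
Index = |(Z/121Z)^×| / |⟨16⟩| = 110 / 55 = 2.

2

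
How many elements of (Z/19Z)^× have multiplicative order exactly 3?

φ(19) = 19 − 1 = 18 = 2 · 3^2.
In a cyclic group of order 18, there are φ(d) elements of order d for each divisor d of 18, and zero for non-divisors.
3 | 18, and φ(3) = 3 − 1 = 2.

2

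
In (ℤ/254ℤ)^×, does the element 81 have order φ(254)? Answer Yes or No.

No

φ(254) = φ(2)·φ(127) = 1·126 = 126 = 2 · 3^2 · 7.
Test 81^(126/q) mod 254 for each prime factor q of 126:
81^63 ≡ 1 (mod 254)  [q = 2: ≡ 1 ✗]
81^42 ≡ 107 (mod 254)  [q = 3: ≢ 1 ✓]
81^18 ≡ 129 (mod 254)  [q = 7: ≢ 1 ✓]
81^63 ≡ 1 shows ord(81) | 63, strictly less than φ(254); not a primitive root.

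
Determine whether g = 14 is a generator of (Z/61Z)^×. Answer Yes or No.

φ(61) = 61 − 1 = 60 = 2^2 · 3 · 5.
It suffices to check that the order of 14 is not a proper divisor of 60: compute 14^(60/q) for q ∈ {2, 3, 5}.
14^30 ≡ 1 (mod 61)  [q = 2: ≡ 1 ✗]
14^20 ≡ 13 (mod 61)  [q = 3: ≢ 1 ✓]
14^12 ≡ 1 (mod 61)  [q = 5: ≡ 1 ✗]
14^30 ≡ 1 shows ord(14) | 30, strictly less than φ(61); not a primitive root.

No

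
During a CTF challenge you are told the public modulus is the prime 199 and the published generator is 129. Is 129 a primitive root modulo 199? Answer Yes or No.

Yes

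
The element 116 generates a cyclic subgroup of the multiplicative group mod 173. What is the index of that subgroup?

2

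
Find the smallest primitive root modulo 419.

φ(419) = 419 − 1 = 418 = 2 · 11 · 19.
g is a primitive root iff g^(418/q) ≢ 1 (mod 419) for each prime q ∈ {2, 11, 19}.
g = 2: 2^209 ≡ 418; 2^38 ≡ 334; 2^22 ≡ 114 — none is 1, so 2 is a primitive root.
So 2 is the smallest generator of (Z/419Z)^×.

2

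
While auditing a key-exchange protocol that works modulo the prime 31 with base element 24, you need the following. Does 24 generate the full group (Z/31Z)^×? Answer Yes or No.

φ(31) = 31 − 1 = 30 = 2 · 3 · 5.
An element g generates (Z/31Z)^× iff g^(30/q) ≢ 1 (mod 31) for each prime q ∈ {2, 3, 5}.
24^15 ≡ 30 (mod 31)  [q = 2: ≢ 1 ✓]
24^10 ≡ 25 (mod 31)  [q = 3: ≢ 1 ✓]
24^6 ≡ 4 (mod 31)  [q = 5: ≢ 1 ✓]
All checks pass, so 24 has order 30 and is a primitive root modulo 31.

Yes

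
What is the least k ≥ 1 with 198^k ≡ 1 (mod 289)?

272

The order of 198 must divide φ(289) = φ(17^2) = 17·(17−1) = 272 = 2^4 · 17.
Divisors of 272: 1, 2, 4, 8, 16, 17, 34, 68, 136, 272.
Evaluate successive powers at the divisors of 272:
198^1 ≡ 198 (mod 289)
198^2 ≡ 189 (mod 289)
198^4 ≡ 174 (mod 289)
198^8 ≡ 220 (mod 289)
198^16 ≡ 137 (mod 289)
198^17 ≡ 249 (mod 289)
198^34 ≡ 155 (mod 289)
198^68 ≡ 38 (mod 289)
198^136 ≡ 288 (mod 289)
198^272 ≡ 1 (mod 289) ✓
Hence ord(198) = 272.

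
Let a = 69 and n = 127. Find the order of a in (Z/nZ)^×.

63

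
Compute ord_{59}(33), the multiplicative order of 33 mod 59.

The order of 33 must divide φ(59) = 59 − 1 = 58 = 2 · 29.
Divisors of 58: 1, 2, 29, 58.
Compute 33^d (mod 59) for the divisors d until we hit 1:
33^1 ≡ 33 (mod 59)
33^2 ≡ 27 (mod 59)
33^29 ≡ 58 (mod 59)
33^58 ≡ 1 (mod 59) ✓
So ord_59(33) = 58.

58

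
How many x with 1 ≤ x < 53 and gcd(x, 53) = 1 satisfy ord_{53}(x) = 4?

φ(53) = 53 − 1 = 52 = 2^2 · 13.
Since (Z/53Z)^× is cyclic of order 52, the number of elements of order d is φ(d) when d | 52 and 0 otherwise.
4 = 2^2 divides 52, and φ(4) = 2.

2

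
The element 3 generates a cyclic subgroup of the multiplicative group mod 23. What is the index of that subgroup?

ord(3) | φ(23) = 23 − 1 = 22 = 2 · 11.
Divisors of 22: 1, 2, 11, 22.
Evaluate successive powers at the divisors of 22:
3^1 ≡ 3 (mod 23)
3^2 ≡ 9 (mod 23)
3^11 ≡ 1 (mod 23) ✓
So ord_23(3) = 11, hence |⟨3⟩| = 11.
The index is φ(23) / ord(3) = 22 / 11 = 2.

2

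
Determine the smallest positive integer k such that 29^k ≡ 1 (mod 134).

3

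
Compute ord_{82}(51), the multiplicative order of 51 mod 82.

Since 51 ∈ (Z/82Z)^×, its order divides φ(82) = φ(2)·φ(41) = 1·40 = 40 = 2^3 · 5.
Divisors of 40: 1, 2, 4, 5, 8, 10, 20, 40.
Check 51^d mod 82 for each divisor in increasing order:
51^1 ≡ 51 (mod 82)
51^2 ≡ 59 (mod 82)
51^4 ≡ 37 (mod 82)
51^5 ≡ 1 (mod 82) ✓
Hence ord(51) = 5.

5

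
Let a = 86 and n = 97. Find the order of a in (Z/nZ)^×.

ord(86) | φ(97) = 97 − 1 = 96 = 2^5 · 3.
Divisors of 96: 1, 2, 3, 4, 6, 8, 12, 16, 24, 32, 48, 96.
Compute 86^d (mod 97) for the divisors d until we hit 1:
86^1 ≡ 86 (mod 97)
86^2 ≡ 24 (mod 97)
86^3 ≡ 27 (mod 97)
86^4 ≡ 91 (mod 97)
86^6 ≡ 50 (mod 97)
86^8 ≡ 36 (mod 97)
86^12 ≡ 75 (mod 97)
86^16 ≡ 35 (mod 97)
86^24 ≡ 96 (mod 97)
86^32 ≡ 61 (mod 97)
86^48 ≡ 1 (mod 97) ✓
So ord_97(86) = 48.

48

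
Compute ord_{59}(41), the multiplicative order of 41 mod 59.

ord(41) | φ(59) = 59 − 1 = 58 = 2 · 29.
Divisors of 58: 1, 2, 29, 58.
Evaluate successive powers at the divisors of 58:
41^1 ≡ 41
41^2 ≡ 29
41^29 ≡ 1
Hence ord(41) = 29.

29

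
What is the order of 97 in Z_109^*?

27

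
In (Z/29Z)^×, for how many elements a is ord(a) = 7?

φ(29) = 29 − 1 = 28 = 2^2 · 7.
In a cyclic group of order 28, there are φ(d) elements of order d for each divisor d of 28, and zero for non-divisors.
7 | 28, and φ(7) = 7 − 1 = 6.

6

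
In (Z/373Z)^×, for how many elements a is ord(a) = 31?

30

φ(373) = 373 − 1 = 372 = 2^2 · 3 · 31.
In a cyclic group of order 372, there are φ(d) elements of order d for each divisor d of 372, and zero for non-divisors.
31 | 372, and φ(31) = 31 − 1 = 30.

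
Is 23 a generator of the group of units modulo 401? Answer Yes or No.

φ(401) = 401 − 1 = 400 = 2^4 · 5^2.
It suffices to check that the order of 23 is not a proper divisor of 400: compute 23^(400/q) for q ∈ {2, 5}.
23^200 ≡ 400 (mod 401)  [q = 2: ≢ 1 ✓]
23^80 ≡ 72 (mod 401)  [q = 5: ≢ 1 ✓]
All checks pass, so 23 has order 400 and is a primitive root modulo 401.

Yes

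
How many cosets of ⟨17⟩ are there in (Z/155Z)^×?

2

The order of 17 must divide φ(155) = φ(5·31) = (5−1)·(31−1) = 4·30 = 120 = 2^3 · 3 · 5.
Divisors of 120: 1, 2, 3, 4, 5, 6, 8, 10, 12, 15, 20, 24, 30, 40, 60, 120.
Compute 17^d (mod 155) for the divisors d until we hit 1:
17^1 ≡ 17
17^2 ≡ 134
17^3 ≡ 108
17^4 ≡ 131
17^5 ≡ 57
17^6 ≡ 39
17^8 ≡ 111
17^10 ≡ 149
17^12 ≡ 126
17^15 ≡ 123
17^20 ≡ 36
17^24 ≡ 66
17^30 ≡ 94
17^40 ≡ 56
17^60 ≡ 1
So ord_155(17) = 60, hence |⟨17⟩| = 60.
[(Z/155Z)^× : ⟨17⟩] = 120/60 = 2.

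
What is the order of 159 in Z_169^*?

39

Since 159 ∈ (Z/169Z)^×, its order divides φ(169) = φ(13^2) = 13·(13−1) = 156 = 2^2 · 3 · 13.
Divisors of 156: 1, 2, 3, 4, 6, 12, 13, 26, 39, 52, 78, 156.
Test each divisor d:
159^1 ≡ 159 (mod 169)
159^2 ≡ 100 (mod 169)
159^3 ≡ 14 (mod 169)
159^4 ≡ 29 (mod 169)
159^6 ≡ 27 (mod 169)
159^12 ≡ 53 (mod 169)
159^13 ≡ 146 (mod 169)
159^26 ≡ 22 (mod 169)
159^39 ≡ 1 (mod 169) ✓
Hence ord(159) = 39.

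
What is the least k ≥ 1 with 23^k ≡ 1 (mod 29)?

7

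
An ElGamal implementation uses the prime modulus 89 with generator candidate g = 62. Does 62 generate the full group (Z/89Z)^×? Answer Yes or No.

Yes

φ(89) = 89 − 1 = 88 = 2^3 · 11.
62 is a primitive root mod 89 iff 62^(φ(89)/q) ≢ 1 for every prime q | φ(89), i.e. q ∈ {2, 11}.
62^44 ≡ 88 (mod 89)  [q = 2: ≢ 1 ✓]
62^8 ≡ 39 (mod 89)  [q = 11: ≢ 1 ✓]
None equal 1, so ord_89(62) = 88: 62 is a primitive root.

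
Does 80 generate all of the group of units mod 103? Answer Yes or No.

No

φ(103) = 103 − 1 = 102 = 2 · 3 · 17.
It suffices to check that the order of 80 is not a proper divisor of 102: compute 80^(102/q) for q ∈ {2, 3, 17}.
80^51 ≡ 102 (mod 103)  [q = 2: ≢ 1 ✓]
80^34 ≡ 1 (mod 103)  [q = 3: ≡ 1 ✗]
80^6 ≡ 66 (mod 103)  [q = 17: ≢ 1 ✓]
Since 80^34 ≡ 1, the order of 80 divides 34 < 102, so 80 is not a primitive root.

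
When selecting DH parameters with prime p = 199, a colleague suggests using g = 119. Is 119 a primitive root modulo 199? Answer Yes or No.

Yes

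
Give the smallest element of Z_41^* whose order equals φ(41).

6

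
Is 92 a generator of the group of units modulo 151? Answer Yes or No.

No

φ(151) = 151 − 1 = 150 = 2 · 3 · 5^2.
Test 92^(150/q) mod 151 for each prime factor q of 150:
92^75 ≡ 150 (mod 151)  [q = 2: ≢ 1 ✓]
92^50 ≡ 1 (mod 151)  [q = 3: ≡ 1 ✗]
92^30 ≡ 1 (mod 151)  [q = 5: ≡ 1 ✗]
92^50 ≡ 1 shows ord(92) | 50, strictly less than φ(151); not a primitive root.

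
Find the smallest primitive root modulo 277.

φ(277) = 277 − 1 = 276 = 2^2 · 3 · 23.
Test candidates g = 2, 3, … against the prime factors q ∈ {2, 3, 23} of φ(277): g is a generator iff g^(276/q) ≢ 1 for every such q.
g = 2: 2^138 ≡ 276; 2^92 ≡ 1 — hits 1, so not a primitive root.
g = 3: 3^138 ≡ 1 — hits 1, so not a primitive root.
g = 4: 4^138 ≡ 1 — hits 1, so not a primitive root.
g = 5: 5^138 ≡ 276; 5^92 ≡ 116; 5^12 ≡ 27 — none is 1, so 5 is a primitive root.
Hence the least primitive root of 277 is 5.

5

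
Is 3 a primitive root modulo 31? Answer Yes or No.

Yes

φ(31) = 31 − 1 = 30 = 2 · 3 · 5.
Test 3^(30/q) mod 31 for each prime factor q of 30:
3^15 ≡ 30 (mod 31)  [q = 2: ≢ 1 ✓]
3^10 ≡ 25 (mod 31)  [q = 3: ≢ 1 ✓]
3^6 ≡ 16 (mod 31)  [q = 5: ≢ 1 ✓]
All checks pass, so 3 has order 30 and is a primitive root modulo 31.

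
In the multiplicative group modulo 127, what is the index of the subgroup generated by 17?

The order of 17 must divide φ(127) = 127 − 1 = 126 = 2 · 3^2 · 7.
Divisors of 126: 1, 2, 3, 6, 7, 9, 14, 18, 21, 42, 63, 126.
Check 17^d mod 127 for each divisor in increasing order:
17^1 ≡ 17 (mod 127)
17^2 ≡ 35 (mod 127)
17^3 ≡ 87 (mod 127)
17^6 ≡ 76 (mod 127)
17^7 ≡ 22 (mod 127)
17^9 ≡ 8 (mod 127)
17^14 ≡ 103 (mod 127)
17^18 ≡ 64 (mod 127)
17^21 ≡ 107 (mod 127)
17^42 ≡ 19 (mod 127)
17^63 ≡ 1 (mod 127) ✓
The order of 17 is 63, so the subgroup it generates has 63 elements.
[(Z/127Z)^× : ⟨17⟩] = 126/63 = 2.

2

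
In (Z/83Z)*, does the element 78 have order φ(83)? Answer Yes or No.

φ(83) = 83 − 1 = 82 = 2 · 41.
78 is a primitive root mod 83 iff 78^(φ(83)/q) ≢ 1 for every prime q | φ(83), i.e. q ∈ {2, 41}.
78^41 ≡ 1 (mod 83)  [q = 2: ≡ 1 ✗]
78^2 ≡ 25 (mod 83)  [q = 41: ≢ 1 ✓]
Since 78^41 ≡ 1, the order of 78 divides 41 < 82, so 78 is not a primitive root.

No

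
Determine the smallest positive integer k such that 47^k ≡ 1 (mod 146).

Since 47 ∈ (Z/146Z)^×, its order divides φ(146) = φ(2)·φ(73) = 1·72 = 72 = 2^3 · 3^2.
Divisors of 72: 1, 2, 3, 4, 6, 8, 9, 12, 18, 24, 36, 72.
Compute 47^d (mod 146) for the divisors d until we hit 1:
47^1 ≡ 47 (mod 146)
47^2 ≡ 19 (mod 146)
47^3 ≡ 17 (mod 146)
47^4 ≡ 69 (mod 146)
47^6 ≡ 143 (mod 146)
47^8 ≡ 89 (mod 146)
47^9 ≡ 95 (mod 146)
47^12 ≡ 9 (mod 146)
47^18 ≡ 119 (mod 146)
47^24 ≡ 81 (mod 146)
47^36 ≡ 145 (mod 146)
47^72 ≡ 1 (mod 146) ✓
Hence ord(47) = 72.

72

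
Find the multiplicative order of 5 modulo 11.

5

The order of 5 must divide φ(11) = 11 − 1 = 10 = 2 · 5.
Divisors of 10: 1, 2, 5, 10.
Compute 5^d (mod 11) for the divisors d until we hit 1:
5^1 ≡ 5
5^2 ≡ 3
5^5 ≡ 1
So ord_11(5) = 5.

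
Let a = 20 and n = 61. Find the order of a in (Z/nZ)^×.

5

The order of 20 must divide φ(61) = 61 − 1 = 60 = 2^2 · 3 · 5.
Divisors of 60: 1, 2, 3, 4, 5, 6, 10, 12, 15, 20, 30, 60.
Compute 20^d (mod 61) for the divisors d until we hit 1:
20^1 ≡ 20
20^2 ≡ 34
20^3 ≡ 9
20^4 ≡ 58
20^5 ≡ 1
So ord_61(20) = 5.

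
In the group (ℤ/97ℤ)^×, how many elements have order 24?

8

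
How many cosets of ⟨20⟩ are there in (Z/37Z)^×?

The order of 20 must divide φ(37) = 37 − 1 = 36 = 2^2 · 3^2.
Divisors of 36: 1, 2, 3, 4, 6, 9, 12, 18, 36.
Compute 20^d (mod 37) for the divisors d until we hit 1:
20^1 ≡ 20 (mod 37)
20^2 ≡ 30 (mod 37)
20^3 ≡ 8 (mod 37)
20^4 ≡ 12 (mod 37)
20^6 ≡ 27 (mod 37)
20^9 ≡ 31 (mod 37)
20^12 ≡ 26 (mod 37)
20^18 ≡ 36 (mod 37)
20^36 ≡ 1 (mod 37) ✓
The order of 20 is 36, so the subgroup it generates has 36 elements.
Index = |(Z/37Z)^×| / |⟨20⟩| = 36 / 36 = 1.

1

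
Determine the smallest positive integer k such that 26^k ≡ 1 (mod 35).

ord(26) | φ(35) = φ(5·7) = (5−1)·(7−1) = 4·6 = 24 = 2^3 · 3.
Divisors of 24: 1, 2, 3, 4, 6, 8, 12, 24.
Test each divisor d:
26^1 ≡ 26 (mod 35)
26^2 ≡ 11 (mod 35)
26^3 ≡ 6 (mod 35)
26^4 ≡ 16 (mod 35)
26^6 ≡ 1 (mod 35) ✓
So ord_35(26) = 6.

6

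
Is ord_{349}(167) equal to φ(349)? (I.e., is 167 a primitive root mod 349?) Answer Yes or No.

φ(349) = 349 − 1 = 348 = 2^2 · 3 · 29.
Test 167^(348/q) mod 349 for each prime factor q of 348:
167^174 ≡ 348 (mod 349)  [q = 2: ≢ 1 ✓]
167^116 ≡ 1 (mod 349)  [q = 3: ≡ 1 ✗]
167^12 ≡ 171 (mod 349)  [q = 29: ≢ 1 ✓]
Since 167^116 ≡ 1, the order of 167 divides 116 < 348, so 167 is not a primitive root.

No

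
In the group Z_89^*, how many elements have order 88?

40

φ(89) = 89 − 1 = 88 = 2^3 · 11.
In a cyclic group of order 88, there are φ(d) elements of order d for each divisor d of 88, and zero for non-divisors.
88 = 2^3 · 11 divides 88, and φ(88) = 40.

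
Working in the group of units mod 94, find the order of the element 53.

23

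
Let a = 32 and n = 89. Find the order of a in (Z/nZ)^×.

11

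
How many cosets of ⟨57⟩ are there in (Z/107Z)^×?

Since 57 ∈ (Z/107Z)^×, its order divides φ(107) = 107 − 1 = 106 = 2 · 53.
Divisors of 106: 1, 2, 53, 106.
Test each divisor d:
57^1 ≡ 57
57^2 ≡ 39
57^53 ≡ 1
The order of 57 is 53, so the subgroup it generates has 53 elements.
Index = |(Z/107Z)^×| / |⟨57⟩| = 106 / 53 = 2.

2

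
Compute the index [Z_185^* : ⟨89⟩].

By Lagrange's theorem, ord_185(89) divides φ(185) = φ(5·37) = (5−1)·(37−1) = 4·36 = 144 = 2^4 · 3^2.
Divisors of 144: 1, 2, 3, 4, 6, 8, 9, 12, 16, 18, 24, 36, 48, 72, 144.
Evaluate successive powers at the divisors of 144:
89^1 ≡ 89 (mod 185)
89^2 ≡ 151 (mod 185)
89^3 ≡ 119 (mod 185)
89^4 ≡ 46 (mod 185)
89^6 ≡ 101 (mod 185)
89^8 ≡ 81 (mod 185)
89^9 ≡ 179 (mod 185)
89^12 ≡ 26 (mod 185)
89^16 ≡ 86 (mod 185)
89^18 ≡ 36 (mod 185)
89^24 ≡ 121 (mod 185)
89^36 ≡ 1 (mod 185) ✓
So ord_185(89) = 36, hence |⟨89⟩| = 36.
[(Z/185Z)^× : ⟨89⟩] = 144/36 = 4.

4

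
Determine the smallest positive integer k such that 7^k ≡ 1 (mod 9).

3

ord(7) | φ(9) = φ(3^2) = 3·(3−1) = 6 = 2 · 3.
Divisors of 6: 1, 2, 3, 6.
Evaluate successive powers at the divisors of 6:
7^1 ≡ 7
7^2 ≡ 4
7^3 ≡ 1
Hence ord(7) = 3.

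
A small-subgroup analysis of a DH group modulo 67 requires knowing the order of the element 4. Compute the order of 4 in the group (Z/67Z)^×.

33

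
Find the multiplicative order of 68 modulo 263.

131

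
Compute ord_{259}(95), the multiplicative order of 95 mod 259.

18

By Lagrange's theorem, ord_259(95) divides φ(259) = φ(7·37) = (7−1)·(37−1) = 6·36 = 216 = 2^3 · 3^3.
Divisors of 216: 1, 2, 3, 4, 6, 8, 9, 12, 18, 24, 27, 36, 54, 72, 108, 216.
Evaluate successive powers at the divisors of 216:
95^1 ≡ 95 (mod 259)
95^2 ≡ 219 (mod 259)
95^3 ≡ 85 (mod 259)
95^4 ≡ 46 (mod 259)
95^6 ≡ 232 (mod 259)
95^8 ≡ 44 (mod 259)
95^9 ≡ 36 (mod 259)
95^12 ≡ 211 (mod 259)
95^18 ≡ 1 (mod 259) ✓
Hence ord(95) = 18.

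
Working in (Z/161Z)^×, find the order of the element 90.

By Lagrange's theorem, ord_161(90) divides φ(161) = φ(7·23) = (7−1)·(23−1) = 6·22 = 132 = 2^2 · 3 · 11.
Divisors of 132: 1, 2, 3, 4, 6, 11, 12, 22, 33, 44, 66, 132.
Compute 90^d (mod 161) for the divisors d until we hit 1:
90^1 ≡ 90 (mod 161)
90^2 ≡ 50 (mod 161)
90^3 ≡ 153 (mod 161)
90^4 ≡ 85 (mod 161)
90^6 ≡ 64 (mod 161)
90^11 ≡ 160 (mod 161)
90^12 ≡ 71 (mod 161)
90^22 ≡ 1 (mod 161) ✓
The smallest such exponent is 22, so the order of 90 is 22.

22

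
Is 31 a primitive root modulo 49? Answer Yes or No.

φ(49) = φ(7^2) = 7·(7−1) = 42 = 2 · 3 · 7.
Test 31^(42/q) mod 49 for each prime factor q of 42:
31^21 ≡ 48 (mod 49)  [q = 2: ≢ 1 ✓]
31^14 ≡ 30 (mod 49)  [q = 3: ≢ 1 ✓]
31^6 ≡ 1 (mod 49)  [q = 7: ≡ 1 ✗]
Since 31^6 ≡ 1, the order of 31 divides 6 < 42, so 31 is not a primitive root.

No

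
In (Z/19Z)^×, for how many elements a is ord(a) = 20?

φ(19) = 19 − 1 = 18 = 2 · 3^2.
Since (Z/19Z)^× is cyclic of order 18, the number of elements of order d is φ(d) when d | 18 and 0 otherwise.
Since 20 ∤ 18, the count is 0.

0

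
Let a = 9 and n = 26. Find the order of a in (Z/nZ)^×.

3

The order of 9 must divide φ(26) = φ(2)·φ(13) = 1·12 = 12 = 2^2 · 3.
Divisors of 12: 1, 2, 3, 4, 6, 12.
Evaluate successive powers at the divisors of 12:
9^1 ≡ 9 (mod 26)
9^2 ≡ 3 (mod 26)
9^3 ≡ 1 (mod 26) ✓
So ord_26(9) = 3.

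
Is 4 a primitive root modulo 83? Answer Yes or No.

φ(83) = 83 − 1 = 82 = 2 · 41.
It suffices to check that the order of 4 is not a proper divisor of 82: compute 4^(82/q) for q ∈ {2, 41}.
4^41 ≡ 1 (mod 83)  [q = 2: ≡ 1 ✗]
4^2 ≡ 16 (mod 83)  [q = 41: ≢ 1 ✓]
4^41 ≡ 1 shows ord(4) | 41, strictly less than φ(83); not a primitive root.

No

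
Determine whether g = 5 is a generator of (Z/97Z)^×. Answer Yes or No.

Yes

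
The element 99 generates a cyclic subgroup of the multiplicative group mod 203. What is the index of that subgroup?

42

ord(99) | φ(203) = φ(7·29) = (7−1)·(29−1) = 6·28 = 168 = 2^3 · 3 · 7.
Divisors of 168: 1, 2, 3, 4, 6, 7, 8, 12, 14, 21, 24, 28, 42, 56, 84, 168.
Compute 99^d (mod 203) for the divisors d until we hit 1:
99^1 ≡ 99 (mod 203)
99^2 ≡ 57 (mod 203)
99^3 ≡ 162 (mod 203)
99^4 ≡ 1 (mod 203) ✓
So ord_203(99) = 4, hence |⟨99⟩| = 4.
[(Z/203Z)^× : ⟨99⟩] = 168/4 = 42.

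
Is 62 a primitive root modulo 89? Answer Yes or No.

φ(89) = 89 − 1 = 88 = 2^3 · 11.
An element g generates (Z/89Z)^× iff g^(88/q) ≢ 1 (mod 89) for each prime q ∈ {2, 11}.
62^44 ≡ 88 (mod 89)  [q = 2: ≢ 1 ✓]
62^8 ≡ 39 (mod 89)  [q = 11: ≢ 1 ✓]
Every test exponent gives a nontrivial residue, hence 62 generates the full group.

Yes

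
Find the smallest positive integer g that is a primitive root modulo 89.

3

φ(89) = 89 − 1 = 88 = 2^3 · 11.
g is a primitive root iff g^(88/q) ≢ 1 (mod 89) for each prime q ∈ {2, 11}.
g = 2: 2^44 ≡ 1 — hits 1, so not a primitive root.
g = 3: 3^44 ≡ 88; 3^8 ≡ 64 — none is 1, so 3 is a primitive root.
So 3 is the smallest generator of (Z/89Z)^×.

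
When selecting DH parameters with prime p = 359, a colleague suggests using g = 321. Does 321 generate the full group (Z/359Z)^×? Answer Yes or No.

No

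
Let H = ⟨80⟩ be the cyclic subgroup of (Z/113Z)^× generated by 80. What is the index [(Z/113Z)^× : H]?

1

By Lagrange's theorem, ord_113(80) divides φ(113) = 113 − 1 = 112 = 2^4 · 7.
Divisors of 112: 1, 2, 4, 7, 8, 14, 16, 28, 56, 112.
Compute 80^d (mod 113) for the divisors d until we hit 1:
80^1 ≡ 80 (mod 113)
80^2 ≡ 72 (mod 113)
80^4 ≡ 99 (mod 113)
80^7 ≡ 42 (mod 113)
80^8 ≡ 83 (mod 113)
80^14 ≡ 69 (mod 113)
80^16 ≡ 109 (mod 113)
80^28 ≡ 15 (mod 113)
80^56 ≡ 112 (mod 113)
80^112 ≡ 1 (mod 113) ✓
The order of 80 is 112, so the subgroup it generates has 112 elements.
The index is φ(113) / ord(80) = 112 / 112 = 1.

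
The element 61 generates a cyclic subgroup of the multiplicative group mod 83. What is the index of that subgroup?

By Lagrange's theorem, ord_83(61) divides φ(83) = 83 − 1 = 82 = 2 · 41.
Divisors of 82: 1, 2, 41, 82.
Test each divisor d:
61^1 ≡ 61 (mod 83)
61^2 ≡ 69 (mod 83)
61^41 ≡ 1 (mod 83) ✓
Thus |⟨61⟩| = ord(61) = 41.
Index = |(Z/83Z)^×| / |⟨61⟩| = 82 / 41 = 2.

2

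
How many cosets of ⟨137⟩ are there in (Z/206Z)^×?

6

By Lagrange's theorem, ord_206(137) divides φ(206) = φ(2)·φ(103) = 1·102 = 102 = 2 · 3 · 17.
Divisors of 102: 1, 2, 3, 6, 17, 34, 51, 102.
Check 137^d mod 206 for each divisor in increasing order:
137^1 ≡ 137 (mod 206)
137^2 ≡ 23 (mod 206)
137^3 ≡ 61 (mod 206)
137^6 ≡ 13 (mod 206)
137^17 ≡ 1 (mod 206) ✓
So ord_206(137) = 17, hence |⟨137⟩| = 17.
The index is φ(206) / ord(137) = 102 / 17 = 6.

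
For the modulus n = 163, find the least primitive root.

φ(163) = 163 − 1 = 162 = 2 · 3^4.
g is a primitive root iff g^(162/q) ≢ 1 (mod 163) for each prime q ∈ {2, 3}.
g = 2: 2^81 ≡ 162; 2^54 ≡ 104 — none is 1, so 2 is a primitive root.
So 2 is the smallest generator of (Z/163Z)^×.

2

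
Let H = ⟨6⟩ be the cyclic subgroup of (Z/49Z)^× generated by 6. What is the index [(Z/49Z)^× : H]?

3

The order of 6 must divide φ(49) = φ(7^2) = 7·(7−1) = 42 = 2 · 3 · 7.
Divisors of 42: 1, 2, 3, 6, 7, 14, 21, 42.
Evaluate successive powers at the divisors of 42:
6^1 ≡ 6
6^2 ≡ 36
6^3 ≡ 20
6^6 ≡ 8
6^7 ≡ 48
6^14 ≡ 1
Thus |⟨6⟩| = ord(6) = 14.
[(Z/49Z)^× : ⟨6⟩] = 42/14 = 3.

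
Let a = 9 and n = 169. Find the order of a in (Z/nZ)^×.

The order of 9 must divide φ(169) = φ(13^2) = 13·(13−1) = 156 = 2^2 · 3 · 13.
Divisors of 156: 1, 2, 3, 4, 6, 12, 13, 26, 39, 52, 78, 156.
Evaluate successive powers at the divisors of 156:
9^1 ≡ 9
9^2 ≡ 81
9^3 ≡ 53
9^4 ≡ 139
9^6 ≡ 105
9^12 ≡ 40
9^13 ≡ 22
9^26 ≡ 146
9^39 ≡ 1
Hence ord(9) = 39.

39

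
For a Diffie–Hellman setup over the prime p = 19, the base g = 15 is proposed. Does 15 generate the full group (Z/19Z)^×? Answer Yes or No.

φ(19) = 19 − 1 = 18 = 2 · 3^2.
Test 15^(18/q) mod 19 for each prime factor q of 18:
15^9 ≡ 18 (mod 19)  [q = 2: ≢ 1 ✓]
15^6 ≡ 11 (mod 19)  [q = 3: ≢ 1 ✓]
All checks pass, so 15 has order 18 and is a primitive root modulo 19.

Yes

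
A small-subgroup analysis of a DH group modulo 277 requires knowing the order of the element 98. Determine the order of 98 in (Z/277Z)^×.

276

By Lagrange's theorem, ord_277(98) divides φ(277) = 277 − 1 = 276 = 2^2 · 3 · 23.
Divisors of 276: 1, 2, 3, 4, 6, 12, 23, 46, 69, 92, 138, 276.
Compute 98^d (mod 277) for the divisors d until we hit 1:
98^1 ≡ 98 (mod 277)
98^2 ≡ 186 (mod 277)
98^3 ≡ 223 (mod 277)
98^4 ≡ 248 (mod 277)
98^6 ≡ 146 (mod 277)
98^12 ≡ 264 (mod 277)
98^23 ≡ 95 (mod 277)
98^46 ≡ 161 (mod 277)
98^69 ≡ 60 (mod 277)
98^92 ≡ 160 (mod 277)
98^138 ≡ 276 (mod 277)
98^276 ≡ 1 (mod 277) ✓
So ord_277(98) = 276.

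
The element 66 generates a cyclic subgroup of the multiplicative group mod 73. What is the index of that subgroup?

3

The order of 66 must divide φ(73) = 73 − 1 = 72 = 2^3 · 3^2.
Divisors of 72: 1, 2, 3, 4, 6, 8, 9, 12, 18, 24, 36, 72.
Test each divisor d:
66^1 ≡ 66
66^2 ≡ 49
66^3 ≡ 22
66^4 ≡ 65
66^6 ≡ 46
66^8 ≡ 64
66^9 ≡ 63
66^12 ≡ 72
66^18 ≡ 27
66^24 ≡ 1
Thus |⟨66⟩| = ord(66) = 24.
[(Z/73Z)^× : ⟨66⟩] = 72/24 = 3.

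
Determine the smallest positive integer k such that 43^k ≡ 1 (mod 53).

By Lagrange's theorem, ord_53(43) divides φ(53) = 53 − 1 = 52 = 2^2 · 13.
Divisors of 52: 1, 2, 4, 13, 26, 52.
Evaluate successive powers at the divisors of 52:
43^1 ≡ 43 (mod 53)
43^2 ≡ 47 (mod 53)
43^4 ≡ 36 (mod 53)
43^13 ≡ 52 (mod 53)
43^26 ≡ 1 (mod 53) ✓
Therefore the multiplicative order of 43 modulo 53 is 26.

26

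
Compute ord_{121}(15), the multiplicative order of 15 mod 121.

The order of 15 must divide φ(121) = φ(11^2) = 11·(11−1) = 110 = 2 · 5 · 11.
Divisors of 110: 1, 2, 5, 10, 11, 22, 55, 110.
Evaluate successive powers at the divisors of 110:
15^1 ≡ 15
15^2 ≡ 104
15^5 ≡ 100
15^10 ≡ 78
15^11 ≡ 81
15^22 ≡ 27
15^55 ≡ 1
Hence ord(15) = 55.

55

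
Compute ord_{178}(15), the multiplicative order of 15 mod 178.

88

The order of 15 must divide φ(178) = φ(2)·φ(89) = 1·88 = 88 = 2^3 · 11.
Divisors of 88: 1, 2, 4, 8, 11, 22, 44, 88.
Check 15^d mod 178 for each divisor in increasing order:
15^1 ≡ 15 (mod 178)
15^2 ≡ 47 (mod 178)
15^4 ≡ 73 (mod 178)
15^8 ≡ 167 (mod 178)
15^11 ≡ 77 (mod 178)
15^22 ≡ 55 (mod 178)
15^44 ≡ 177 (mod 178)
15^88 ≡ 1 (mod 178) ✓
Therefore the multiplicative order of 15 modulo 178 is 88.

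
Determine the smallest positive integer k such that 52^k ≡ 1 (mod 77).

30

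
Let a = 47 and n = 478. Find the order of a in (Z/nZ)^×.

238

The order of 47 must divide φ(478) = φ(2)·φ(239) = 1·238 = 238 = 2 · 7 · 17.
Divisors of 238: 1, 2, 7, 14, 17, 34, 119, 238.
Evaluate successive powers at the divisors of 238:
47^1 ≡ 47 (mod 478)
47^2 ≡ 297 (mod 478)
47^7 ≡ 73 (mod 478)
47^14 ≡ 71 (mod 478)
47^17 ≡ 195 (mod 478)
47^34 ≡ 263 (mod 478)
47^119 ≡ 477 (mod 478)
47^238 ≡ 1 (mod 478) ✓
The smallest such exponent is 238, so the order of 47 is 238.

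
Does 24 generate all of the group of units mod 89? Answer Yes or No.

φ(89) = 89 − 1 = 88 = 2^3 · 11.
It suffices to check that the order of 24 is not a proper divisor of 88: compute 24^(88/q) for q ∈ {2, 11}.
24^44 ≡ 88 (mod 89)  [q = 2: ≢ 1 ✓]
24^8 ≡ 78 (mod 89)  [q = 11: ≢ 1 ✓]
All checks pass, so 24 has order 88 and is a primitive root modulo 89.

Yes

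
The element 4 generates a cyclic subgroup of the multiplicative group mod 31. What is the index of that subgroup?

Since 4 ∈ (Z/31Z)^×, its order divides φ(31) = 31 − 1 = 30 = 2 · 3 · 5.
Divisors of 30: 1, 2, 3, 5, 6, 10, 15, 30.
Evaluate successive powers at the divisors of 30:
4^1 ≡ 4 (mod 31)
4^2 ≡ 16 (mod 31)
4^3 ≡ 2 (mod 31)
4^5 ≡ 1 (mod 31) ✓
Thus |⟨4⟩| = ord(4) = 5.
Index = |(Z/31Z)^×| / |⟨4⟩| = 30 / 5 = 6.

6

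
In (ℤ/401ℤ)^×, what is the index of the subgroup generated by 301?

4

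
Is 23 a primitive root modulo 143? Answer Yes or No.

No

143 = 11 · 13 is a product of two distinct odd primes, so (Z/143Z)^× ≅ (Z/11Z)^× × (Z/13Z)^× is not cyclic.
No primitive root modulo 143 exists; in particular 23 is not one.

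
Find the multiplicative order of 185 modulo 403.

6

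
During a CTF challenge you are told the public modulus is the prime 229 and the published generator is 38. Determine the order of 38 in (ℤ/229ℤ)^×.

228

The order of 38 must divide φ(229) = 229 − 1 = 228 = 2^2 · 3 · 19.
Divisors of 228: 1, 2, 3, 4, 6, 12, 19, 38, 57, 76, 114, 228.
Test each divisor d:
38^1 ≡ 38 (mod 229)
38^2 ≡ 70 (mod 229)
38^3 ≡ 141 (mod 229)
38^4 ≡ 91 (mod 229)
38^6 ≡ 187 (mod 229)
38^12 ≡ 161 (mod 229)
38^19 ≡ 211 (mod 229)
38^38 ≡ 95 (mod 229)
38^57 ≡ 122 (mod 229)
38^76 ≡ 94 (mod 229)
38^114 ≡ 228 (mod 229)
38^228 ≡ 1 (mod 229) ✓
Therefore the multiplicative order of 38 modulo 229 is 228.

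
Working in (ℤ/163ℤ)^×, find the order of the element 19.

By Lagrange's theorem, ord_163(19) divides φ(163) = 163 − 1 = 162 = 2 · 3^4.
Divisors of 162: 1, 2, 3, 6, 9, 18, 27, 54, 81, 162.
Evaluate successive powers at the divisors of 162:
19^1 ≡ 19
19^2 ≡ 35
19^3 ≡ 13
19^6 ≡ 6
19^9 ≡ 78
19^18 ≡ 53
19^27 ≡ 59
19^54 ≡ 58
19^81 ≡ 162
19^162 ≡ 1
Therefore the multiplicative order of 19 modulo 163 is 162.

162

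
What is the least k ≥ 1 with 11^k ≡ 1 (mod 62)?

30

ord(11) | φ(62) = φ(2)·φ(31) = 1·30 = 30 = 2 · 3 · 5.
Divisors of 30: 1, 2, 3, 5, 6, 10, 15, 30.
Evaluate successive powers at the divisors of 30:
11^1 ≡ 11 (mod 62)
11^2 ≡ 59 (mod 62)
11^3 ≡ 29 (mod 62)
11^5 ≡ 37 (mod 62)
11^6 ≡ 35 (mod 62)
11^10 ≡ 5 (mod 62)
11^15 ≡ 61 (mod 62)
11^30 ≡ 1 (mod 62) ✓
Hence ord(11) = 30.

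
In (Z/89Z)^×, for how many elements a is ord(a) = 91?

0

φ(89) = 89 − 1 = 88 = 2^3 · 11.
Since (Z/89Z)^× is cyclic of order 88, the number of elements of order d is φ(d) when d | 88 and 0 otherwise.
Since 91 ∤ 88, the count is 0.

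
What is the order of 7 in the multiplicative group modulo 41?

40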